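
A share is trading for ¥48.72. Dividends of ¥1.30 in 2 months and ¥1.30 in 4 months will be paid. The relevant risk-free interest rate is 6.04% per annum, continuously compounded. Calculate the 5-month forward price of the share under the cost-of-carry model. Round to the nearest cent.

¥47.34

PV(dividends) I = 1.30·e^(−0.0604·2/12) + 1.30·e^(−0.0604·4/12)
I = 1.2870 + 1.2741 = 2.5611
F = (S − I)·e^(rT) = (48.72 − 2.5611) · e^(0.0604·5/12)
= 46.1589 · e^0.025167 = 46.1589 × 1.025486 = ¥47.34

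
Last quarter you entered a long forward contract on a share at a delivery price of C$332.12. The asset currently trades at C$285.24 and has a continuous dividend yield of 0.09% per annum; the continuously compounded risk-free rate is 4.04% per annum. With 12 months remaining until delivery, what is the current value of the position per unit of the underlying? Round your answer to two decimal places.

-C$33.99

Current fair forward for the remaining 12 months: F = S·e^((r − q)·T), (r − q) = 0.0404 − 0.0009 = 0.0395
F = 285.24 · e^(0.0395 × 12/12) = 285.24 × 1.040290 = 296.7323
Value of long forward = (F − K)·e^(−rT) = (296.7323 − 332.12) · e^(−0.0404·12/12)
= -35.3877 × 0.960405 = -33.99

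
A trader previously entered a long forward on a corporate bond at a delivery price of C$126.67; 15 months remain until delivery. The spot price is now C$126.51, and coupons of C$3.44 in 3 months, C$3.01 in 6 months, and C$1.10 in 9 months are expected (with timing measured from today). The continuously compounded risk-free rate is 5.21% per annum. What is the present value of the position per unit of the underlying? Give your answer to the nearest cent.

C$0.44

PV(remaining coupons) I = 3.44·e^(−0.0521·3/12) + 3.01·e^(−0.0521·6/12) + 1.10·e^(−0.0521·9/12) = 7.3859
Current forward F = (S − I)·e^(rT) = (126.51 − 7.3859)·e^(0.0521·15/12) = 119.1241 × 1.067292 = 127.1402
Value (long) = (F − K)·e^(−rT) = (127.1402 − 126.67) × 0.936950 = 0.4406
Value = C$0.44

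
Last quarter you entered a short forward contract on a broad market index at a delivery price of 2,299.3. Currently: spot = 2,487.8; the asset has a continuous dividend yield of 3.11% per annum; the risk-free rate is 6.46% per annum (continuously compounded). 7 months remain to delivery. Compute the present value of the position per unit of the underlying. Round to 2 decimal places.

Current fair forward for the remaining 7 months: F = S·e^((r − q)·T), (r − q) = 0.0646 − 0.0311 = 0.0335
F = 2487.8 · e^(0.0335 × 7/12) = 2487.8 × 1.01973385 = 2536.8939
Value of long forward = (F − K)·e^(−rT) = (2536.8939 − 2299.3) · e^(−0.0646·7/12)
= 237.5939 × 0.96301785 = 228.81
Short position value = −(long value) = -228.81

-228.81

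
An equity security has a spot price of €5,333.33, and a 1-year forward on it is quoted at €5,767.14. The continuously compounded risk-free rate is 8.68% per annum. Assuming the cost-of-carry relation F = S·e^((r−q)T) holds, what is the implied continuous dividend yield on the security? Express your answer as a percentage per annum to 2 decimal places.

0.86%

From F = S·e^((r−q)T): (r − q) = ln(F/S)/T
ln(5767.14/5333.33) = ln(1.081339) = 0.078200
(r − q) = 0.078200 / (1) = 0.078200
q = r − ln(F/S)/T = 0.0868 − 0.078200 = 0.008600
q = 0.86%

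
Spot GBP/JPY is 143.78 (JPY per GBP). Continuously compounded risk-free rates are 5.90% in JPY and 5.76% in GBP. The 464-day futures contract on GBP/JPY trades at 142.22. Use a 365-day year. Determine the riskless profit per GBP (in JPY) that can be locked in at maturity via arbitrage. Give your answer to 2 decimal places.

1.82 per GBP (in JPY)

Fair futures: F* = S·e^(carry·T), with carry = (r_JPY − r_GBP) = 0.0590 − 0.0576 = 0.0014
F* = 143.78 · e^(0.0014 × 464/365) = 143.78 · e^0.001780 = 143.78 × 1.001782 = 144.0362
Market 142.22 < fair 144.0362: forward underpriced → reverse cash-and-carry (short spot, go long the forward).
At maturity, profit = |F_mkt − F*| = |142.22 − 144.0362| = 1.82 per GBP (in JPY)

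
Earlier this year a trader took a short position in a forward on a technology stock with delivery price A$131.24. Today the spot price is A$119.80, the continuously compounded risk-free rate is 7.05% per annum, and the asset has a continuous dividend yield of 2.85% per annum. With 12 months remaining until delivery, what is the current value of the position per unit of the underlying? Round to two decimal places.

Current fair forward for the remaining 12 months: F = S·e^((r − q)·T), (r − q) = 0.0705 − 0.0285 = 0.0420
F = 119.80 · e^(0.0420 × 12/12) = 119.80 × 1.042894 = 124.9387
Value of long forward = (F − K)·e^(−rT) = (124.9387 − 131.24) · e^(−0.0705·12/12)
= -6.3013 × 0.931928 = -5.87
Short position value = −(long value) = A$5.87

A$5.87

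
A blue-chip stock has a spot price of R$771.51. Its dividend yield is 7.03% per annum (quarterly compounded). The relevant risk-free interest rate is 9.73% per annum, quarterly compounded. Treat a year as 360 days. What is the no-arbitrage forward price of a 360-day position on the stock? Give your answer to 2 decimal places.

R$792.19

F = S · (1+r/4)^(4T) / (1+q/4)^(4T)
= 771.51 × 1.100908 / 1.072175 = 771.51 × 1.026799
F = R$792.19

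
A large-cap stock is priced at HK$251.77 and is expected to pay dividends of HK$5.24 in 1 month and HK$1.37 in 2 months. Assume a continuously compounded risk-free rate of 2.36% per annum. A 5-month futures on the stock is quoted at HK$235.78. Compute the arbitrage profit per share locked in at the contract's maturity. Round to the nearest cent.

PV(dividends) I = 5.24·e^(−0.0236·1/12) + 1.37·e^(−0.0236·2/12) = 6.5943
Fair futures F* = (S − I)·e^(rT) = (251.77 − 6.5943)·e^0.009833 = 245.1757 × 1.009882 = 247.5985
Market HK$235.78 < fair 247.5985: forward underpriced → reverse cash-and-carry (short the stock, invest proceeds at r, pay the dividends, go long the forward).
Profit at T = |F_mkt − F*| = |235.78 − 247.5985| = HK$11.82 per share

HK$11.82 per share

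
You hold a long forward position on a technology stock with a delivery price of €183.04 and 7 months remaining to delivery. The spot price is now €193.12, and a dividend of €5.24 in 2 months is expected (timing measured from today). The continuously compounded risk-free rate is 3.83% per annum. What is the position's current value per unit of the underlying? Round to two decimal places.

PV(remaining dividends) I = 5.24·e^(−0.0383·2/12) = 5.2067
Current forward F = (S − I)·e^(rT) = (193.12 − 5.2067)·e^(0.0383·7/12) = 187.9133 × 1.022593 = 192.1588
Value (long) = (F − K)·e^(−rT) = (192.1588 − 183.04) × 0.977906 = 8.9173
Value = €8.92

€8.92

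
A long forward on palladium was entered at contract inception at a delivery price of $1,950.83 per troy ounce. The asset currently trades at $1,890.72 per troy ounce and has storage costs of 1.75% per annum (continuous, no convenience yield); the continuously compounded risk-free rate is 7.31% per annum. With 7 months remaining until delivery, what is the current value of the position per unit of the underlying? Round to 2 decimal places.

Current fair forward for the remaining 7 months: F = S·e^((r + u)·T), (r + u) = 0.0731 + 0.0175 = 0.0906
F = 1890.72 · e^(0.0906 × 7/12) = 1890.72 × 1.05427149 = 1993.3322
Value of long forward = (F − K)·e^(−rT) = (1993.3322 − 1950.83) · e^(−0.0731·7/12)
= 42.5022 × 0.95825470 = 40.73

$40.73 per troy ounce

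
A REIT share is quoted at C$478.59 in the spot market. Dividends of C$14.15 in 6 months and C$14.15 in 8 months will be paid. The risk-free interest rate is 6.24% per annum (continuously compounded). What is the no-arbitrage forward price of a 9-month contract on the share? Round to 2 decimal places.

C$472.92

PV(dividends) I = 14.15·e^(−0.0624·6/12) + 14.15·e^(−0.0624·8/12)
I = 13.7153 + 13.5734 = 27.2887
F = (S − I)·e^(rT) = (478.59 − 27.2887) · e^(0.0624·9/12)
= 451.3013 · e^0.046800 = 451.3013 × 1.047912 = C$472.92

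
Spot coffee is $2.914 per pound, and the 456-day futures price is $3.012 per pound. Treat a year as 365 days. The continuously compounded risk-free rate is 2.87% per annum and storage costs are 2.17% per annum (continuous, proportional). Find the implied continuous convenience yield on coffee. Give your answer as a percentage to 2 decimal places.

2.39%

F = S·e^((r+u−y)T) ⇒ (r+u−y) = ln(F/S)/T
ln(3.012/2.914) = 0.033078; /T ⇒ 0.026477
y = r + u − ln(F/S)/T = 0.0287 + 0.0217 − 0.026477 = 0.023923
y = 2.39%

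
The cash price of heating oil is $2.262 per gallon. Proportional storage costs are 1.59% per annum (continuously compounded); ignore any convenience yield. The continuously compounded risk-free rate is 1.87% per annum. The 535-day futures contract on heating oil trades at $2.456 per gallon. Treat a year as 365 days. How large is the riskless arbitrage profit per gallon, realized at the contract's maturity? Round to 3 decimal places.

Fair futures: F* = S·e^(carry·T), with carry = (r + u) = 0.0187 + 0.0159 = 0.0346
F* = 2.262 · e^(0.0346 × 535/365) = 2.262 · e^0.050715 = 2.262 × 1.052023 = $2.3797
Market $2.456 > fair $2.3797: forward overpriced → cash-and-carry (buy spot, short the forward).
At maturity, profit = |F_mkt − F*| = |2.456 − 2.3797| = $0.076 per gallon

$0.076 per gallon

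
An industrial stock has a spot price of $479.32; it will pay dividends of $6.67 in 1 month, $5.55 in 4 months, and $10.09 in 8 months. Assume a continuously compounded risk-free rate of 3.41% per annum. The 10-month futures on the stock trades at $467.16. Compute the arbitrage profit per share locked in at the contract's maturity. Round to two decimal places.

PV(dividends) I = 6.67·e^(−0.0341·1/12) + 5.55·e^(−0.0341·4/12) + 10.09·e^(−0.0341·8/12) = 22.0016
Fair futures F* = (S − I)·e^(rT) = (479.32 − 22.0016)·e^0.028417 = 457.3184 × 1.028825 = 470.5006
Market $467.16 < fair 470.5006: forward underpriced → reverse cash-and-carry (short the stock, invest proceeds at r, pay the dividends, go long the forward).
Profit at T = |F_mkt − F*| = |467.16 − 470.5006| = $3.34 per share

$3.34 per share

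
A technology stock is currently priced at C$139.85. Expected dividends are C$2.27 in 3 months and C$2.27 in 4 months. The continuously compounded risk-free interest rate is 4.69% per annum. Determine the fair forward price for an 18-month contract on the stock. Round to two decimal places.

C$145.24

PV(dividends) I = 2.27·e^(−0.0469·3/12) + 2.27·e^(−0.0469·4/12)
I = 2.2435 + 2.2348 = 4.4783
F = (S − I)·e^(rT) = (139.85 − 4.4783) · e^(0.0469·18/12)
= 135.3717 · e^0.070350 = 135.3717 × 1.072884 = C$145.24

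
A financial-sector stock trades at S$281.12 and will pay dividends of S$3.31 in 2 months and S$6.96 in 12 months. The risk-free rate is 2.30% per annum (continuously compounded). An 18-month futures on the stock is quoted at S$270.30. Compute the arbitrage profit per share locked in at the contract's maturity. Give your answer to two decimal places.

PV(dividends) I = 3.31·e^(−0.0230·2/12) + 6.96·e^(−0.0230·12/12) = 10.0991
Fair futures F* = (S − I)·e^(rT) = (281.12 − 10.0991)·e^0.034500 = 271.0209 × 1.035102 = 280.5343
Market S$270.30 < fair 280.5343: forward underpriced → reverse cash-and-carry (short the stock, invest proceeds at r, pay the dividends, go long the forward).
Profit at T = |F_mkt − F*| = |270.30 − 280.5343| = S$10.23 per share

S$10.23 per share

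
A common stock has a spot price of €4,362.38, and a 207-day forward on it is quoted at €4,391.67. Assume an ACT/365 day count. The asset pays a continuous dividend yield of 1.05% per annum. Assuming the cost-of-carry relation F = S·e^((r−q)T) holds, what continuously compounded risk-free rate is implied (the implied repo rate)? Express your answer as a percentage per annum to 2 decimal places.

From F = S·e^((r−q)T): (r − q) = ln(F/S)/T
ln(4391.67/4362.38) = ln(1.006714) = 0.006692
(r − q) = 0.006692 / (207/365) = 0.011800
r = ln(F/S)/T + q = 0.011800 + 0.0105 = 0.022300
r = 2.23%

2.23%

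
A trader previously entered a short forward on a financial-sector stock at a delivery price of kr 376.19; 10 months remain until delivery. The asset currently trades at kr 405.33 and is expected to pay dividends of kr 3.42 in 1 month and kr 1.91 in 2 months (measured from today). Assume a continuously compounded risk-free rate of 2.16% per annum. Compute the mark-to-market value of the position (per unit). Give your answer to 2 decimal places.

PV(remaining dividends) I = 3.42·e^(−0.0216·1/12) + 1.91·e^(−0.0216·2/12) = 5.3170
Current forward F = (S − I)·e^(rT) = (405.33 − 5.3170)·e^(0.0216·10/12) = 400.0130 × 1.018163 = 407.2784
Value (long) = (F − K)·e^(−rT) = (407.2784 − 376.19) × 0.982161 = 30.5338
Short position value = −(long value) = -kr 30.53

-kr 30.53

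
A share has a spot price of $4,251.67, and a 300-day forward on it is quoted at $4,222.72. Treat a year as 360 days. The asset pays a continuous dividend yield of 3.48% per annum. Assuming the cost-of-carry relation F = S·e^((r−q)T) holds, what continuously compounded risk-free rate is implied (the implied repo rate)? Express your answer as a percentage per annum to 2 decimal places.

From F = S·e^((r−q)T): (r − q) = ln(F/S)/T
ln(4222.72/4251.67) = ln(0.993191) = -0.006832
(r − q) = -0.006832 / (300/360) = -0.008198
r = ln(F/S)/T + q = -0.008198 + 0.0348 = 0.026602
r = 2.66%

2.66%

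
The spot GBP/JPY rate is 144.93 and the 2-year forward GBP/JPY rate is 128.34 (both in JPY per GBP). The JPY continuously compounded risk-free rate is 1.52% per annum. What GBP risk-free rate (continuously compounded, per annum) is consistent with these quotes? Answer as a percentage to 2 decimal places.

F = S·e^((r_JPY − r_GBP)T) ⇒ r_GBP = r_JPY − ln(F/S)/T
ln(128.34/144.93) = -0.121568; /(2) = -0.060784
r_GBP = 0.0152 + 0.060784 = 0.075984
r_GBP = 7.60%

7.60%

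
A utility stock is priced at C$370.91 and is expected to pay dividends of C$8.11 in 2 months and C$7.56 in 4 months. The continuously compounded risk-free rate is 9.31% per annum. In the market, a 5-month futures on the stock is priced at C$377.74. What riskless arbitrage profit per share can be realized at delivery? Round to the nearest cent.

PV(dividends) I = 8.11·e^(−0.0931·2/12) + 7.56·e^(−0.0931·4/12) = 15.3141
Fair futures F* = (S − I)·e^(rT) = (370.91 − 15.3141)·e^0.038792 = 355.5959 × 1.039554 = 369.6611
Market C$377.74 > fair 369.6611: forward overpriced → cash-and-carry (borrow at r, buy the stock and collect the dividends, short the forward).
Profit at T = |F_mkt − F*| = |377.74 − 369.6611| = C$8.08 per share

C$8.08 per share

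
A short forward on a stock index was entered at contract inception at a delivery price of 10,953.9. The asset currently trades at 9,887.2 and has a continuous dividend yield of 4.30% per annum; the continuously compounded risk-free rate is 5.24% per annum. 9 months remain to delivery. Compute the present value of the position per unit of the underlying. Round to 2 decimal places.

Current fair forward for the remaining 9 months: F = S·e^((r − q)·T), (r − q) = 0.0524 − 0.0430 = 0.0094
F = 9887.2 · e^(0.0094 × 9/12) = 9887.2 × 1.00707491 = 9957.1511
Value of long forward = (F − K)·e^(−rT) = (9957.1511 − 10953.9) · e^(−0.0524·9/12)
= -996.7489 × 0.96146223 = -958.34
Short position value = −(long value) = 958.34

958.34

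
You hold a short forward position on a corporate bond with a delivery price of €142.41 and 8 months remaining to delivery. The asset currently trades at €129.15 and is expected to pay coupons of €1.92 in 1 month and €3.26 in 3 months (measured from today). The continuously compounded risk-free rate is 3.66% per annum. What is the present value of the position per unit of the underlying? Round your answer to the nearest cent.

PV(remaining coupons) I = 1.92·e^(−0.0366·1/12) + 3.26·e^(−0.0366·3/12) = 5.1445
Current forward F = (S − I)·e^(rT) = (129.15 − 5.1445)·e^(0.0366·8/12) = 124.0055 × 1.024700 = 127.0684
Value (long) = (F − K)·e^(−rT) = (127.0684 − 142.41) × 0.975895 = -14.9718
Short position value = −(long value) = €14.97

€14.97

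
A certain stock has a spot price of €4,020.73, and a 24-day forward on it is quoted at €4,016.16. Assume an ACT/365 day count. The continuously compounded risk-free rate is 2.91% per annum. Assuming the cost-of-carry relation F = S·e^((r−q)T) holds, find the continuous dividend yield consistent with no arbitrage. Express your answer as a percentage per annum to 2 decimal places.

4.64%

From F = S·e^((r−q)T): (r − q) = ln(F/S)/T
ln(4016.16/4020.73) = ln(0.998863) = -0.001138
(r − q) = -0.001138 / (24/365) = -0.017307
q = r − ln(F/S)/T = 0.0291 + 0.017307 = 0.046407
q = 4.64%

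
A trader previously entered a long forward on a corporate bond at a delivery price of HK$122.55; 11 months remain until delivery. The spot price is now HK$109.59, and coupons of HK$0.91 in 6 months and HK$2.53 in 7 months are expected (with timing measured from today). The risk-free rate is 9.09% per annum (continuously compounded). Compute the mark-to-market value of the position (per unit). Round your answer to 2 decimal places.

PV(remaining coupons) I = 0.91·e^(−0.0909·6/12) + 2.53·e^(−0.0909·7/12) = 3.2689
Current forward F = (S − I)·e^(rT) = (109.59 − 3.2689)·e^(0.0909·11/12) = 106.3211 × 1.086895 = 115.5599
Value (long) = (F − K)·e^(−rT) = (115.5599 − 122.55) × 0.920052 = -6.4313
Value = -HK$6.43

-HK$6.43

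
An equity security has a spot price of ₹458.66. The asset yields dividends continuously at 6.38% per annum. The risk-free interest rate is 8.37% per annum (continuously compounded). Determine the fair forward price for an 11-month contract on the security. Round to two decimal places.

F = S·e^((r − q)T) = 458.66 · e^((0.0837 − 0.0638) × 11/12)
= 458.66 · e^0.018242 = 458.66 × 1.018409
F = ₹467.10

₹467.10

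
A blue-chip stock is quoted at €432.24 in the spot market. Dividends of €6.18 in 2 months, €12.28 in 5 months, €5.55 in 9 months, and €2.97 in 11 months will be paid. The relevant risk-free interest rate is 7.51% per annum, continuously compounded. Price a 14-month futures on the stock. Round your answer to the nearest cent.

PV(dividends) I = 6.18·e^(−0.0751·2/12) + 12.28·e^(−0.0751·5/12) + 5.55·e^(−0.0751·9/12) + 2.97·e^(−0.0751·11/12)
I = 6.1031 + 11.9017 + 5.2460 + 2.7724 = 26.0232
F = (S − I)·e^(rT) = (432.24 − 26.0232) · e^(0.0751·14/12)
= 406.2168 · e^0.087617 = 406.2168 × 1.091570 = €443.41

€443.41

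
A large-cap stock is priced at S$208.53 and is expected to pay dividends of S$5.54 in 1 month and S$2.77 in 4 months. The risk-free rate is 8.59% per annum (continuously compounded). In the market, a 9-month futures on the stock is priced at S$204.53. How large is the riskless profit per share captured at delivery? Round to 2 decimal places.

S$9.14 per share

PV(dividends) I = 5.54·e^(−0.0859·1/12) + 2.77·e^(−0.0859·4/12) = 8.1923
Fair futures F* = (S − I)·e^(rT) = (208.53 − 8.1923)·e^0.064425 = 200.3377 × 1.066546 = 213.6694
Market S$204.53 < fair 213.6694: forward underpriced → reverse cash-and-carry (short the stock, invest proceeds at r, pay the dividends, go long the forward).
Profit at T = |F_mkt − F*| = |204.53 − 213.6694| = S$9.14 per share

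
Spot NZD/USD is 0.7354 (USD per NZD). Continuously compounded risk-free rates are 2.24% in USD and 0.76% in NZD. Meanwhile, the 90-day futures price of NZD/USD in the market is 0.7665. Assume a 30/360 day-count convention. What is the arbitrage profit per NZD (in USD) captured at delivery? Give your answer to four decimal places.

0.0284 per NZD (in USD)

Fair futures: F* = S·e^(carry·T), with carry = (r_USD − r_NZD) = 0.0224 − 0.0076 = 0.0148
F* = 0.7354 · e^(0.0148 × 90/360) = 0.7354 · e^0.003700 = 0.7354 × 1.003707 = 0.7381
Market 0.7665 > fair 0.7381: forward overpriced → cash-and-carry (buy spot, short the forward).
At maturity, profit = |F_mkt − F*| = |0.7665 − 0.7381| = 0.0284 per NZD (in USD)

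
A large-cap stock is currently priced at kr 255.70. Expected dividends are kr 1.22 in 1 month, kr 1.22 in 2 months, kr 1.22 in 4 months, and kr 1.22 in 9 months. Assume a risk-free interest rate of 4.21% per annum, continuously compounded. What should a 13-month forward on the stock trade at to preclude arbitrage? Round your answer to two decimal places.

PV(dividends) I = 1.22·e^(−0.0421·1/12) + 1.22·e^(−0.0421·2/12) + 1.22·e^(−0.0421·4/12) + 1.22·e^(−0.0421·9/12)
I = 1.2157 + 1.2115 + 1.2030 + 1.1821 = 4.8123
F = (S − I)·e^(rT) = (255.70 − 4.8123) · e^(0.0421·13/12)
= 250.8877 · e^0.045608 = 250.8877 × 1.046664 = kr 262.60

kr 262.60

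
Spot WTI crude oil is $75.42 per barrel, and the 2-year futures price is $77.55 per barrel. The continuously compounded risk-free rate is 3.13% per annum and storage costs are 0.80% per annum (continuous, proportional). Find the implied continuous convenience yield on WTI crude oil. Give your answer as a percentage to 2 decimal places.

2.54%

F = S·e^((r+u−y)T) ⇒ (r+u−y) = ln(F/S)/T
ln(77.55/75.42) = 0.027850; /T ⇒ 0.013925
y = r + u − ln(F/S)/T = 0.0313 + 0.0080 − 0.013925 = 0.025375
y = 2.54%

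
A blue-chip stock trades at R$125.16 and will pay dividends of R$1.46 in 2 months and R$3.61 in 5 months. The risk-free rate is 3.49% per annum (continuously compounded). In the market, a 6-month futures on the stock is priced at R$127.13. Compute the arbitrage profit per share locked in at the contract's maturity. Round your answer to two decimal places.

R$4.86 per share

PV(dividends) I = 1.46·e^(−0.0349·2/12) + 3.61·e^(−0.0349·5/12) = 5.0094
Fair futures F* = (S − I)·e^(rT) = (125.16 − 5.0094)·e^0.017450 = 120.1506 × 1.017603 = 122.2656
Market R$127.13 > fair 122.2656: forward overpriced → cash-and-carry (borrow at r, buy the stock and collect the dividends, short the forward).
Profit at T = |F_mkt − F*| = |127.13 − 122.2656| = R$4.86 per share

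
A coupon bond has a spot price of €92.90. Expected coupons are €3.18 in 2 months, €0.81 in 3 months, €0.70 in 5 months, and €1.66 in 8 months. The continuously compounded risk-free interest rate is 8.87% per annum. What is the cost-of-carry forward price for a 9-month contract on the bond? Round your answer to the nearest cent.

€92.70

PV(coupons) I = 3.18·e^(−0.0887·2/12) + 0.81·e^(−0.0887·3/12) + 0.70·e^(−0.0887·5/12) + 1.66·e^(−0.0887·8/12)
I = 3.1333 + 0.7922 + 0.6746 + 1.5647 = 6.1648
F = (S − I)·e^(rT) = (92.90 − 6.1648) · e^(0.0887·9/12)
= 86.7352 · e^0.066525 = 86.7352 × 1.068788 = €92.70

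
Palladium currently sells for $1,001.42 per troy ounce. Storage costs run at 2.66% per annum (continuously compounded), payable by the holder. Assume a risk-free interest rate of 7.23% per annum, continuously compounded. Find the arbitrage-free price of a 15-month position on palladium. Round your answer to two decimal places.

Net carry = r + u − y = 0.0723 + 0.0266 − 0.0000 = 0.0989
F = S·e^((r+u−y)T) = 1001.42 · e^(0.0989 × 15/12) = 1001.42 · e^0.12362500
= 1001.42 × 1.13159144 = $1,133.20 per troy ounce

$1,133.20 per troy ounce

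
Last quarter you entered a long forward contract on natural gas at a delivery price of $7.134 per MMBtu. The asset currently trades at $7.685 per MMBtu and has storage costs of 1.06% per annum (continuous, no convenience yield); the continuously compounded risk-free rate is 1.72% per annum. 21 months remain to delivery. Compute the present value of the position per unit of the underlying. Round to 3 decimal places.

$0.906 per MMBtu

Current fair forward for the remaining 21 months: F = S·e^((r + u)·T), (r + u) = 0.0172 + 0.0106 = 0.0278
F = 7.685 · e^(0.0278 × 21/12) = 7.685 × 1.049853 = 8.0681
Value of long forward = (F − K)·e^(−rT) = (8.0681 − 7.134) · e^(−0.0172·21/12)
= 0.9341 × 0.970348 = 0.906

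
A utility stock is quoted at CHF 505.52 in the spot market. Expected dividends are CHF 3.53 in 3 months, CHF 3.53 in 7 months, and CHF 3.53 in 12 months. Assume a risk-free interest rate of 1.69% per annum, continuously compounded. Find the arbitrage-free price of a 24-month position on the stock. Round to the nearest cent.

PV(dividends) I = 3.53·e^(−0.0169·3/12) + 3.53·e^(−0.0169·7/12) + 3.53·e^(−0.0169·12/12)
I = 3.5151 + 3.4954 + 3.4708 = 10.4813
F = (S − I)·e^(rT) = (505.52 − 10.4813) · e^(0.0169·24/12)
= 495.0387 · e^0.033800 = 495.0387 × 1.034378 = CHF 512.06

CHF 512.06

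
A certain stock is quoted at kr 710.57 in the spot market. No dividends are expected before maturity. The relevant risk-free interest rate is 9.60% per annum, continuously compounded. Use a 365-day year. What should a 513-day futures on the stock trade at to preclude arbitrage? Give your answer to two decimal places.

kr 813.21

F = S·e^(rT) = 710.57 · e^(0.0960 × 513/365)
= 710.57 · e^0.134926 = 710.57 × 1.144452
F = kr 813.21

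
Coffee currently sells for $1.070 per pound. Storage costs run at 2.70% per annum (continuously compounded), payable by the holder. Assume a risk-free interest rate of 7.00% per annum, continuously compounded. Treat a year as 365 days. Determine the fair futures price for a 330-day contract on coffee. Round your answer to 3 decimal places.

$1.168 per pound

Net carry = r + u − y = 0.0700 + 0.0270 − 0.0000 = 0.0970
F = S·e^((r+u−y)T) = 1.070 · e^(0.0970 × 330/365) = 1.070 · e^0.087699
= 1.070 × 1.091659 = $1.168 per pound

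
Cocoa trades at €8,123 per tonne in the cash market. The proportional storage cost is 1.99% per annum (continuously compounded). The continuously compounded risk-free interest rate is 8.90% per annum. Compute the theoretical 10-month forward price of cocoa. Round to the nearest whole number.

Net carry = r + u − y = 0.0890 + 0.0199 − 0.0000 = 0.1089
F = S·e^((r+u−y)T) = 8123 · e^(0.1089 × 10/12) = 8123 · e^0.090750
= 8123 × 1.094995 = €8,895 per tonne

€8,895 per tonne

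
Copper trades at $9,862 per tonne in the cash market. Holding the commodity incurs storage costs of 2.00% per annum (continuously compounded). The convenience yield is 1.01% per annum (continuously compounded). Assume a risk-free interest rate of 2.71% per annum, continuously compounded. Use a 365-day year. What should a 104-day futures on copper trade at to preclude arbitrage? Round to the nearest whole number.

Net carry = r + u − y = 0.0271 + 0.0200 − 0.0101 = 0.0370
F = S·e^((r+u−y)T) = 9862 · e^(0.0370 × 104/365) = 9862 · e^0.010542
= 9862 × 1.010598 = $9,967 per tonne

$9,967 per tonne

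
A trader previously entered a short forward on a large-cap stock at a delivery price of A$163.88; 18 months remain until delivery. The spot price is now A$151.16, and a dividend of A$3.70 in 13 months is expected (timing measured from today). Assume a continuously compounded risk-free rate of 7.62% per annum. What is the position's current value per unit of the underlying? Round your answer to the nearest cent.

-A$1.57

PV(remaining dividends) I = 3.70·e^(−0.0762·13/12) = 3.4068
Current forward F = (S − I)·e^(rT) = (151.16 − 3.4068)·e^(0.0762·18/12) = 147.7532 × 1.121088 = 165.6443
Value (long) = (F − K)·e^(−rT) = (165.6443 − 163.88) × 0.891990 = 1.5737
Short position value = −(long value) = -A$1.57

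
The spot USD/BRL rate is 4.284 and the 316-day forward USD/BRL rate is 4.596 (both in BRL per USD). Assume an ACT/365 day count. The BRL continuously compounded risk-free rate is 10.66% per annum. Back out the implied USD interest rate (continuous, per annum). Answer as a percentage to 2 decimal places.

F = S·e^((r_BRL − r_USD)T) ⇒ r_USD = r_BRL − ln(F/S)/T
ln(4.596/4.284) = 0.070299; /(316/365) = 0.081200
r_USD = 0.1066 − 0.081200 = 0.025400
r_USD = 2.54%

2.54%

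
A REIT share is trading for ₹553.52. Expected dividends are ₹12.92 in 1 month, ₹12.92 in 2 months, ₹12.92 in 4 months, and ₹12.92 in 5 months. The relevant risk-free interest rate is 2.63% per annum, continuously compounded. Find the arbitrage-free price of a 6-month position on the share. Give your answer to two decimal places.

₹508.83

PV(dividends) I = 12.92·e^(−0.0263·1/12) + 12.92·e^(−0.0263·2/12) + 12.92·e^(−0.0263·4/12) + 12.92·e^(−0.0263·5/12)
I = 12.8917 + 12.8635 + 12.8072 + 12.7792 = 51.3416
F = (S − I)·e^(rT) = (553.52 − 51.3416) · e^(0.0263·6/12)
= 502.1784 · e^0.013150 = 502.1784 × 1.013237 = ₹508.83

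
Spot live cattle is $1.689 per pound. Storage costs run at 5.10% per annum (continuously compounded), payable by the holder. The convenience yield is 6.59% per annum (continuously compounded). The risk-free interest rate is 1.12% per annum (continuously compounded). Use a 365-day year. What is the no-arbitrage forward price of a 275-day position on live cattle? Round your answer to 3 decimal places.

$1.684 per pound

Net carry = r + u − y = 0.0112 + 0.0510 − 0.0659 = -0.0037
F = S·e^((r+u−y)T) = 1.689 · e^(-0.0037 × 275/365) = 1.689 · e^-0.002788
= 1.689 × 0.997216 = $1.684 per pound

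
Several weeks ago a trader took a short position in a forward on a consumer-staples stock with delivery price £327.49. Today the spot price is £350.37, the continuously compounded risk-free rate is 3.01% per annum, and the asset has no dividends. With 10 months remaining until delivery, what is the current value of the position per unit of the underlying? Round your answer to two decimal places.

Current fair forward for the remaining 10 months: F = S·e^(r·T), r = 0.0301
F = 350.37 · e^(0.0301 × 10/12) = 350.37 × 1.025401 = 359.2697
Value of long forward = (F − K)·e^(−rT) = (359.2697 − 327.49) · e^(−0.0301·10/12)
= 31.7797 × 0.975229 = 30.99
Short position value = −(long value) = -£30.99

-£30.99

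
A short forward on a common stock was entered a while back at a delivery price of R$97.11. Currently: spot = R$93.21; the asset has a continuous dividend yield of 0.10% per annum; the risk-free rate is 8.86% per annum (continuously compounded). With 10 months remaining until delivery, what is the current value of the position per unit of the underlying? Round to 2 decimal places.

Current fair forward for the remaining 10 months: F = S·e^((r − q)·T), (r − q) = 0.0886 − 0.0010 = 0.0876
F = 93.21 · e^(0.0876 × 10/12) = 93.21 × 1.075731 = 100.2689
Value of long forward = (F − K)·e^(−rT) = (100.2689 − 97.11) · e^(−0.0886·10/12)
= 3.1589 × 0.928826 = 2.93
Short position value = −(long value) = -R$2.93

-R$2.93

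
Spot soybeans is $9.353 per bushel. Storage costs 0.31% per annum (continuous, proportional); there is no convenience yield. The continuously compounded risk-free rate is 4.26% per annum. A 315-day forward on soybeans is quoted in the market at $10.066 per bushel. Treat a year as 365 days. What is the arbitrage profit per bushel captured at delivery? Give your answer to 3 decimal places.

$0.337 per bushel

Fair forward: F* = S·e^(carry·T), with carry = (r + u) = 0.0426 + 0.0031 = 0.0457
F* = 9.353 · e^(0.0457 × 315/365) = 9.353 · e^0.039440 = 9.353 × 1.040228 = $9.7293
Market $10.066 > fair $9.7293: forward overpriced → cash-and-carry (buy spot, short the forward).
At maturity, profit = |F_mkt − F*| = |10.066 − 9.7293| = $0.337 per bushel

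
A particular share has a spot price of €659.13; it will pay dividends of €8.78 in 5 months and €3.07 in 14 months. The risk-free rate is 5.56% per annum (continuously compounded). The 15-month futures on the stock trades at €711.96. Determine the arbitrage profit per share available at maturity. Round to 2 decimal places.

PV(dividends) I = 8.78·e^(−0.0556·5/12) + 3.07·e^(−0.0556·14/12) = 11.4561
Fair futures F* = (S − I)·e^(rT) = (659.13 − 11.4561)·e^0.069500 = 647.6739 × 1.071972 = 694.2883
Market €711.96 > fair 694.2883: forward overpriced → cash-and-carry (borrow at r, buy the stock and collect the dividends, short the forward).
Profit at T = |F_mkt − F*| = |711.96 − 694.2883| = €17.67 per share

€17.67 per share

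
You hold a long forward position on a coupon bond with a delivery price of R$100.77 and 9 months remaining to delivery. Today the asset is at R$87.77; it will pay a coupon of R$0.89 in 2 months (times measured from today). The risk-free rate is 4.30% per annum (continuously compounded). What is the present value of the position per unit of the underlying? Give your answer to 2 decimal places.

PV(remaining coupons) I = 0.89·e^(−0.0430·2/12) = 0.8836
Current forward F = (S − I)·e^(rT) = (87.77 − 0.8836)·e^(0.0430·9/12) = 86.8864 × 1.032776 = 89.7342
Value (long) = (F − K)·e^(−rT) = (89.7342 − 100.77) × 0.968264 = -10.6856
Value = -R$10.69

-R$10.69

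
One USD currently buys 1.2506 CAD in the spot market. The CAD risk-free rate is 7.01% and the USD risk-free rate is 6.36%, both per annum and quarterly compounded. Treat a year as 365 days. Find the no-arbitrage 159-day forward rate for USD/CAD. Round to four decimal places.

By covered interest parity, F = S · (1+r_CAD/4)^(4T) / (1+r_USD/4)^(4T)
= 1.2506 × 1.030735 / 1.027869 = 1.2506 × 1.002788
F = 1.2541 CAD per USD

1.2541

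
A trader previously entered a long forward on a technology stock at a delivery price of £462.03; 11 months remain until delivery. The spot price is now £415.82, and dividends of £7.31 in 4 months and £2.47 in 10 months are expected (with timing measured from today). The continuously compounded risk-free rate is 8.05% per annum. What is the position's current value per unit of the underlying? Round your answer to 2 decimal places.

PV(remaining dividends) I = 7.31·e^(−0.0805·4/12) + 2.47·e^(−0.0805·10/12) = 9.4262
Current forward F = (S − I)·e^(rT) = (415.82 − 9.4262)·e^(0.0805·11/12) = 406.3938 × 1.076582 = 437.5162
Value (long) = (F − K)·e^(−rT) = (437.5162 − 462.03) × 0.928865 = -22.7700
Value = -£22.77

-£22.77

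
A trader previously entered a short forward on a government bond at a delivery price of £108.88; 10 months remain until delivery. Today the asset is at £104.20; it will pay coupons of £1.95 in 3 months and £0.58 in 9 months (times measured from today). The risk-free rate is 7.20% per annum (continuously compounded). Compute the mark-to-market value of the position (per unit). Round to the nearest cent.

PV(remaining coupons) I = 1.95·e^(−0.0720·3/12) + 0.58·e^(−0.0720·9/12) = 2.4647
Current forward F = (S − I)·e^(rT) = (104.20 − 2.4647)·e^(0.0720·10/12) = 101.7353 × 1.061837 = 108.0263
Value (long) = (F − K)·e^(−rT) = (108.0263 − 108.88) × 0.941765 = -0.8040
Short position value = −(long value) = £0.80

£0.80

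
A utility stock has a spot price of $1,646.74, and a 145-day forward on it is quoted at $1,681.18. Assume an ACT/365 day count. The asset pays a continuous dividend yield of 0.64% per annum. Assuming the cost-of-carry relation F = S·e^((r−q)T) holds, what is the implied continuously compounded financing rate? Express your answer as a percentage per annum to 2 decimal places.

5.85%

From F = S·e^((r−q)T): (r − q) = ln(F/S)/T
ln(1681.18/1646.74) = ln(1.020914) = 0.020698
(r − q) = 0.020698 / (145/365) = 0.052102
r = ln(F/S)/T + q = 0.052102 + 0.0064 = 0.058502
r = 5.85%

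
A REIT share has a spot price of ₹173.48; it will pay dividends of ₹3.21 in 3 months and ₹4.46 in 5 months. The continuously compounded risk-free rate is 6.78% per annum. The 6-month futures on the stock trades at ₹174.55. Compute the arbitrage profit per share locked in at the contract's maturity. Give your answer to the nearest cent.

₹2.84 per share

PV(dividends) I = 3.21·e^(−0.0678·3/12) + 4.46·e^(−0.0678·5/12) = 7.4918
Fair futures F* = (S − I)·e^(rT) = (173.48 − 7.4918)·e^0.033900 = 165.9882 × 1.034481 = 171.7116
Market ₹174.55 > fair 171.7116: forward overpriced → cash-and-carry (borrow at r, buy the stock and collect the dividends, short the forward).
Profit at T = |F_mkt − F*| = |174.55 − 171.7116| = ₹2.84 per share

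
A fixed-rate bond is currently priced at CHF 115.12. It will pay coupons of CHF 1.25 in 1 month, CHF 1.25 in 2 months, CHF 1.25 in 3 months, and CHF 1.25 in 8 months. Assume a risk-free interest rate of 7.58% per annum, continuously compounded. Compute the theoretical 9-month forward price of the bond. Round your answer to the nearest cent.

PV(coupons) I = 1.25·e^(−0.0758·1/12) + 1.25·e^(−0.0758·2/12) + 1.25·e^(−0.0758·3/12) + 1.25·e^(−0.0758·8/12)
I = 1.2421 + 1.2343 + 1.2265 + 1.1884 = 4.8913
F = (S − I)·e^(rT) = (115.12 − 4.8913) · e^(0.0758·9/12)
= 110.2287 · e^0.056850 = 110.2287 × 1.058497 = CHF 116.68

CHF 116.68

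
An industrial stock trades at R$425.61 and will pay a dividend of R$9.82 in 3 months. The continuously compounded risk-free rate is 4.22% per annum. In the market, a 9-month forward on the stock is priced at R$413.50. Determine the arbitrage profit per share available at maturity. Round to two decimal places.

R$15.77 per share

PV(dividends) I = 9.82·e^(−0.0422·3/12) = 9.7169
Fair forward F* = (S − I)·e^(rT) = (425.61 − 9.7169)·e^0.031650 = 415.8931 × 1.032156 = 429.2666
Market R$413.50 < fair 429.2666: forward underpriced → reverse cash-and-carry (short the stock, invest proceeds at r, pay the dividends, go long the forward).
Profit at T = |F_mkt − F*| = |413.50 − 429.2666| = R$15.77 per share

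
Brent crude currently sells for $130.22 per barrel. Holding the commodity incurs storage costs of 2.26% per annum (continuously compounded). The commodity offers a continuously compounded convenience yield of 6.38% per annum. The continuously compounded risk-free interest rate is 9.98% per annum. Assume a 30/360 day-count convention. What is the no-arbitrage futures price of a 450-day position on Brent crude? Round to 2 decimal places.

$140.12 per barrel

Net carry = r + u − y = 0.0998 + 0.0226 − 0.0638 = 0.0586
F = S·e^((r+u−y)T) = 130.22 · e^(0.0586 × 450/360) = 130.22 · e^0.073250
= 130.22 × 1.076000 = $140.12 per barrel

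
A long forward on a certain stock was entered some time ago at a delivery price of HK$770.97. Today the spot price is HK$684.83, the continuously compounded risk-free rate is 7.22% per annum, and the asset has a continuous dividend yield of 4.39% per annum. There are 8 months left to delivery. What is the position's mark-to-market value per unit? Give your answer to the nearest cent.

Current fair forward for the remaining 8 months: F = S·e^((r − q)·T), (r − q) = 0.0722 − 0.0439 = 0.0283
F = 684.83 · e^(0.0283 × 8/12) = 684.83 × 1.019046 = 697.8733
Value of long forward = (F − K)·e^(−rT) = (697.8733 − 770.97) · e^(−0.0722·8/12)
= -73.0967 × 0.953007 = -69.66

-HK$69.66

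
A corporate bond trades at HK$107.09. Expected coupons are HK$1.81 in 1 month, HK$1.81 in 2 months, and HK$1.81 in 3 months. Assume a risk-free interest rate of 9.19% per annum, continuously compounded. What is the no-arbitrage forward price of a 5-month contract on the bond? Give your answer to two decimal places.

PV(coupons) I = 1.81·e^(−0.0919·1/12) + 1.81·e^(−0.0919·2/12) + 1.81·e^(−0.0919·3/12)
I = 1.7962 + 1.7825 + 1.7689 = 5.3476
F = (S − I)·e^(rT) = (107.09 − 5.3476) · e^(0.0919·5/12)
= 101.7424 · e^0.038292 = 101.7424 × 1.039035 = HK$105.71

HK$105.71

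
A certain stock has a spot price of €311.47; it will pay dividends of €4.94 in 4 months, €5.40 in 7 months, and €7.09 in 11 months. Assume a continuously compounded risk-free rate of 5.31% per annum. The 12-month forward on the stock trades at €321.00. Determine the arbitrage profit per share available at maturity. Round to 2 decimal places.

PV(dividends) I = 4.94·e^(−0.0531·4/12) + 5.40·e^(−0.0531·7/12) + 7.09·e^(−0.0531·11/12) = 16.8418
Fair forward F* = (S − I)·e^(rT) = (311.47 − 16.8418)·e^0.053100 = 294.6282 × 1.054535 = 310.6957
Market €321.00 > fair 310.6957: forward overpriced → cash-and-carry (borrow at r, buy the stock and collect the dividends, short the forward).
Profit at T = |F_mkt − F*| = |321.00 − 310.6957| = €10.30 per share

€10.30 per share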